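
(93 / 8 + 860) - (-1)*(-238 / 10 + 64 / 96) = 101819 / 120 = 848.49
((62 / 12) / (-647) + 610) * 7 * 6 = 16575923 / 647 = 25619.66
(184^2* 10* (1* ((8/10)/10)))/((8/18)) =304704/5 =60940.80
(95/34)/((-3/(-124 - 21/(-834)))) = 3274175/28356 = 115.47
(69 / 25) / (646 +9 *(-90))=-69 / 4100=-0.02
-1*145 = -145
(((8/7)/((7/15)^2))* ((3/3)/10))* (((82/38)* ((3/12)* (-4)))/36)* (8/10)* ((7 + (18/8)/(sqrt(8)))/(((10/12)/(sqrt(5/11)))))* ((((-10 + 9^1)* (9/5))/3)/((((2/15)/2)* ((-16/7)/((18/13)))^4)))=457570701* sqrt(110)/244500439040 + 355888323* sqrt(55)/15281277440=0.19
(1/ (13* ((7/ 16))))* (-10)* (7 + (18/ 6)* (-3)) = 3.52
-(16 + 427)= -443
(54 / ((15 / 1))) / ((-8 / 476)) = -1071 / 5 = -214.20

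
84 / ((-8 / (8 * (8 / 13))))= -672 / 13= -51.69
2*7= 14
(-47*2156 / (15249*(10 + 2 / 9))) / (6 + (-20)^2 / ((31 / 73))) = -0.00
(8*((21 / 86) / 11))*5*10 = 4200 / 473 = 8.88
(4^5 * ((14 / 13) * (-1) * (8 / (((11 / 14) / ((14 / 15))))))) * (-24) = 251511.59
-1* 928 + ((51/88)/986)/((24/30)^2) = -75784117/81664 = -928.00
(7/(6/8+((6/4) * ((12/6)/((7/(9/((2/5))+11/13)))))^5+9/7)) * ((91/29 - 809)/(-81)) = 10889111319136960/15679070312011434747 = 0.00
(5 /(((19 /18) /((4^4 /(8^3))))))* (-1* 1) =-2.37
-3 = -3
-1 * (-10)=10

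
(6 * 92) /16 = 69 /2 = 34.50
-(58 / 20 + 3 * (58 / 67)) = -3683 / 670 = -5.50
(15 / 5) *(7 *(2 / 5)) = 42 / 5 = 8.40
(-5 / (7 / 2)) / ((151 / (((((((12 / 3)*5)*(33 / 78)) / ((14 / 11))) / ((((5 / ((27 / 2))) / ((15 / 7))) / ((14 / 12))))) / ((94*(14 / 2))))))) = -81675 / 126582092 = -0.00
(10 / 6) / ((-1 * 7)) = -0.24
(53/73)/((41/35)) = 1855/2993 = 0.62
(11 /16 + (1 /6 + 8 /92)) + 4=4.94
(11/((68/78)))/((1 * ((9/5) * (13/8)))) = 4.31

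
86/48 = 43/24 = 1.79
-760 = -760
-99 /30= -33 /10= -3.30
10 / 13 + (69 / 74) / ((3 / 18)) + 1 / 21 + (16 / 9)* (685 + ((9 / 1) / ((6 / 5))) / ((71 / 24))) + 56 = 2764040714 / 2151513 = 1284.70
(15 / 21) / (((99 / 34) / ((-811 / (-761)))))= 137870 / 527373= 0.26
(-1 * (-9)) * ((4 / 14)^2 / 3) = 12 / 49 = 0.24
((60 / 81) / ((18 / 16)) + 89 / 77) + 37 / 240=2946529 / 1496880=1.97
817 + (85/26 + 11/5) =106921/130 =822.47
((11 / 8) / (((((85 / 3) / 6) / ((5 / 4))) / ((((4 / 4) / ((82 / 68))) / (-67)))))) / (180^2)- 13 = -1028476811 / 79113600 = -13.00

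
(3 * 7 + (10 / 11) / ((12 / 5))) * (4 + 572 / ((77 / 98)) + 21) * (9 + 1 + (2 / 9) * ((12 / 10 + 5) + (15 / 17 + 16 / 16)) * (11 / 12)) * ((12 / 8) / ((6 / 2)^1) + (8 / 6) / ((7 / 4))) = 19674831031 / 83160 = 236590.08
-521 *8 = -4168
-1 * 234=-234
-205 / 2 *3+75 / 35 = -4275 / 14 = -305.36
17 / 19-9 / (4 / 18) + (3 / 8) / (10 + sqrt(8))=-39.58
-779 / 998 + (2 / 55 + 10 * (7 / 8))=878877 / 109780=8.01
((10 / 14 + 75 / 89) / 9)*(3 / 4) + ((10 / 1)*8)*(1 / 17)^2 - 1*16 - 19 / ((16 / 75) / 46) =-17770502503 / 4321128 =-4112.47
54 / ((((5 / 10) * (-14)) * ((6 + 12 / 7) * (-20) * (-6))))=-0.01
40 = 40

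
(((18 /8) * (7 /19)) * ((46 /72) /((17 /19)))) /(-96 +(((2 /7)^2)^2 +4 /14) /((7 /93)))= -2705927 /421106592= -0.01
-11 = -11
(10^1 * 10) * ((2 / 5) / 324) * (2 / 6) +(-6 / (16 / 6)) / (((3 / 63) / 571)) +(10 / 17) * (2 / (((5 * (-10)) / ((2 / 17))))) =-37894084153 / 1404540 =-26979.71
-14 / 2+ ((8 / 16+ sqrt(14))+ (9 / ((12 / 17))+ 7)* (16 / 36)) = 41 / 18+ sqrt(14) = 6.02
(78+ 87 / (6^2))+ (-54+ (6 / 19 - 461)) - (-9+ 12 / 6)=-97417 / 228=-427.27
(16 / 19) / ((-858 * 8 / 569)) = -569 / 8151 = -0.07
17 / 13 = 1.31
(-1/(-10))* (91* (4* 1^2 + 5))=819/10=81.90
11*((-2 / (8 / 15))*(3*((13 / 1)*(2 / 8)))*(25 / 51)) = -53625 / 272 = -197.15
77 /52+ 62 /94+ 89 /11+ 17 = 732085 /26884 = 27.23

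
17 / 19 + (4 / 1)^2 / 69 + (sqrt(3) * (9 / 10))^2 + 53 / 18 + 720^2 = 203889276869 / 393300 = 518406.50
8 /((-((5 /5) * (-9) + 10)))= -8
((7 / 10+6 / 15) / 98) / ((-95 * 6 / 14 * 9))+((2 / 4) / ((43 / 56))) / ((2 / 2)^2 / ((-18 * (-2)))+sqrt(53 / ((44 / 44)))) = -394461751 / 1060616573100+36288 * sqrt(53) / 2953541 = 0.09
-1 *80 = -80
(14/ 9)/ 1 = 14/ 9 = 1.56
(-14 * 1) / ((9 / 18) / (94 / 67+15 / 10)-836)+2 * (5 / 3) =1089236 / 325137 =3.35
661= 661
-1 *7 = -7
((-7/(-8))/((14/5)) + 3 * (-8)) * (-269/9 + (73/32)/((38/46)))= 56259139/87552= 642.58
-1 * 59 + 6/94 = -2770/47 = -58.94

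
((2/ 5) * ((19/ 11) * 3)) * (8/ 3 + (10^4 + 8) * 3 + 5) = 684722/ 11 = 62247.45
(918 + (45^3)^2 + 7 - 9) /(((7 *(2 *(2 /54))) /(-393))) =-12587323823793 /2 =-6293661911896.50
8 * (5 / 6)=20 / 3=6.67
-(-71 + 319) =-248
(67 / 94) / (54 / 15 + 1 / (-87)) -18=-2612067 / 146734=-17.80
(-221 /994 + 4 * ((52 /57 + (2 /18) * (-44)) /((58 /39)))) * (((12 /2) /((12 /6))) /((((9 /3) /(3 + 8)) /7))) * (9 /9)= -197331563 /234726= -840.69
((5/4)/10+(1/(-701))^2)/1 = 491409/3931208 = 0.13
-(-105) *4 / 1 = 420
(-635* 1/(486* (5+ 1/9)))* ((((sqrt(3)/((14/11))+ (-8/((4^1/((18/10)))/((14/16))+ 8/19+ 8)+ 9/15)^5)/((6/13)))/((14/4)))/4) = 8936347975503/6112165350932480000-90805* sqrt(3)/2921184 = -0.05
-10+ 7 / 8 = -73 / 8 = -9.12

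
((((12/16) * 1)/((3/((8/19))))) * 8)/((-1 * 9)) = -16/171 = -0.09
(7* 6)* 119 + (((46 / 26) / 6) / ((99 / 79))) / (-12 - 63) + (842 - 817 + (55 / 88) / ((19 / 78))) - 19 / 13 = 110568910079 / 22007700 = 5024.10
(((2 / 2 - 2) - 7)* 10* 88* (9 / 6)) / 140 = -528 / 7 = -75.43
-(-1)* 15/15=1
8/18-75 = -671/9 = -74.56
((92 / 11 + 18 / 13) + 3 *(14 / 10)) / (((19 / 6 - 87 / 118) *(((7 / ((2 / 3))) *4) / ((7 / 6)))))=588407 / 3689400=0.16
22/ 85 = 0.26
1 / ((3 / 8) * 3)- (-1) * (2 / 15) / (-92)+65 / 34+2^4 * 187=52693492 / 17595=2994.80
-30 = -30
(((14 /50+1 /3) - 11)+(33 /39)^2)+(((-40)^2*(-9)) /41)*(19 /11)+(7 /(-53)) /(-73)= -13631072896369 /22116848325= -616.32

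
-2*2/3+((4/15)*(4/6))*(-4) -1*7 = -407/45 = -9.04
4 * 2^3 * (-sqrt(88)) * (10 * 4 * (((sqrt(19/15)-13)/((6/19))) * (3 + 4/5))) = 92416 * sqrt(22) * (195-sqrt(285))/45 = 1715749.74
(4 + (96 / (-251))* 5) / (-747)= -524 / 187497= -0.00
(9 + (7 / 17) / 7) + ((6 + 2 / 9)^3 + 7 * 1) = 3184489 / 12393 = 256.96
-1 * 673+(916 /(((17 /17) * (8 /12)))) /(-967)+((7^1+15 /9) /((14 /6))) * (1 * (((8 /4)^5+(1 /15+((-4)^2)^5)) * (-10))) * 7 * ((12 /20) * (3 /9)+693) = -2741339544964099 /14505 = -188992729745.89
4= 4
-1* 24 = -24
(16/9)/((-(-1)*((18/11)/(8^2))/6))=11264/27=417.19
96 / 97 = 0.99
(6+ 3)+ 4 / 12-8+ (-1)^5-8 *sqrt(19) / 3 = 1 / 3-8 *sqrt(19) / 3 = -11.29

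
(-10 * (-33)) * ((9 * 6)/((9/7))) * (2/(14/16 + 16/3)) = 4464.97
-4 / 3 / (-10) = 2 / 15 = 0.13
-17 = -17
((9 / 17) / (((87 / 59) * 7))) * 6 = 1062 / 3451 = 0.31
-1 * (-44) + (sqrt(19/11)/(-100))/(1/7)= 44 - 7 * sqrt(209)/1100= 43.91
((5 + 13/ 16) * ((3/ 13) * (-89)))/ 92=-24831/ 19136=-1.30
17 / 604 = 0.03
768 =768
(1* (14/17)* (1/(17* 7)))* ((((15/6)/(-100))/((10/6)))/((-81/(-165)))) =-11/52020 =-0.00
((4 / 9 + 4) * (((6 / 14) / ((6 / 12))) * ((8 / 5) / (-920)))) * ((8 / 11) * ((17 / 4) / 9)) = -544 / 239085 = -0.00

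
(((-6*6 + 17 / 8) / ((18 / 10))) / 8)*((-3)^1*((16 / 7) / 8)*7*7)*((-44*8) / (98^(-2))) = -334011113.33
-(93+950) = -1043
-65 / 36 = -1.81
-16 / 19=-0.84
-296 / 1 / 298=-148 / 149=-0.99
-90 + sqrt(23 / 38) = -90 + sqrt(874) / 38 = -89.22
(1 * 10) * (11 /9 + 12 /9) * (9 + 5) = 357.78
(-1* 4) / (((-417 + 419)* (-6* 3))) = 1 / 9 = 0.11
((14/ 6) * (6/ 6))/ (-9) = -7/ 27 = -0.26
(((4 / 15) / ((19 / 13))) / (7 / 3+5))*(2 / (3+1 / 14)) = 728 / 44935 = 0.02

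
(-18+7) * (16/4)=-44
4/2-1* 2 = 0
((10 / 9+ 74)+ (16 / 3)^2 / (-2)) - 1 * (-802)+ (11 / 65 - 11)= 852.06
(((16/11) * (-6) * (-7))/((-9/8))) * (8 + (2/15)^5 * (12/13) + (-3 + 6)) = -64865029376/108590625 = -597.34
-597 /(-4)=597 /4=149.25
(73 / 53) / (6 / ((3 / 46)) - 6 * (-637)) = 73 / 207442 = 0.00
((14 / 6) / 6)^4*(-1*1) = -0.02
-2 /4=-1 /2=-0.50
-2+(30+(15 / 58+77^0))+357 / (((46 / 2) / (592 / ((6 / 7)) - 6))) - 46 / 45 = 10655.45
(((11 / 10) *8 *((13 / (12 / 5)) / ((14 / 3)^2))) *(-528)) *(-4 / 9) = 25168 / 49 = 513.63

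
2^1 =2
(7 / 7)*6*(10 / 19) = 60 / 19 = 3.16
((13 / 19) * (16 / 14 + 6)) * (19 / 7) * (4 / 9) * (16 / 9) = 41600 / 3969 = 10.48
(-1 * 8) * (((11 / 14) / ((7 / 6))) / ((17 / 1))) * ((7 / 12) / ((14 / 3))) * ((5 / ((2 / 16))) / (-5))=264 / 833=0.32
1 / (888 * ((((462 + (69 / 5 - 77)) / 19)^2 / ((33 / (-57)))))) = -5225 / 3530719968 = -0.00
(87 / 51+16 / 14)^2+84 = 1304445 / 14161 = 92.12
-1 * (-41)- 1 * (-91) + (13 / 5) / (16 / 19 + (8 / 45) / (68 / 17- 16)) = 286773 / 2122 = 135.14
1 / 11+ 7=78 / 11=7.09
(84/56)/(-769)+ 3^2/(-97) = -14133/149186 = -0.09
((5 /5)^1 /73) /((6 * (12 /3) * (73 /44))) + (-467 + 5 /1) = -14771977 /31974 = -462.00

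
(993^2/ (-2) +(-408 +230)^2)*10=-4613405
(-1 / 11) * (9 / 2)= -9 / 22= -0.41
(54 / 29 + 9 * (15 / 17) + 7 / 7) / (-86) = -2663 / 21199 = -0.13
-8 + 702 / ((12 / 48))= 2800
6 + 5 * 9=51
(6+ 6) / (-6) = -2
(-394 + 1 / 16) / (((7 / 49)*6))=-14707 / 32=-459.59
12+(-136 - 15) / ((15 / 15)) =-139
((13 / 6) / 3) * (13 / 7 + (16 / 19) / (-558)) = 895141 / 667926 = 1.34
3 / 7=0.43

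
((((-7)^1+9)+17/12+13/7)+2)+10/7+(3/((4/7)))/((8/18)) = 6893/336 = 20.51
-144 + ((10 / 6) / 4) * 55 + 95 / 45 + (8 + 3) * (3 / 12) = -1046 / 9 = -116.22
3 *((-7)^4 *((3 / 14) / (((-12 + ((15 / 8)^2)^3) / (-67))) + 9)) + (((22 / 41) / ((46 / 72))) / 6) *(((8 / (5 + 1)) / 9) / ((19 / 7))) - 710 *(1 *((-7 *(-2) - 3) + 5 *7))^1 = 12798337462231729 / 443171458647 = 28878.97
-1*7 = -7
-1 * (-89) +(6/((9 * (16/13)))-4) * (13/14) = 28825/336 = 85.79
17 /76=0.22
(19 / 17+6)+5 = 206 / 17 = 12.12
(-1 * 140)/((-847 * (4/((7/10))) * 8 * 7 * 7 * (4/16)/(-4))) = -1/847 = -0.00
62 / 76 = 31 / 38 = 0.82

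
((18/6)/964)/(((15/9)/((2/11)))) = 9/26510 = 0.00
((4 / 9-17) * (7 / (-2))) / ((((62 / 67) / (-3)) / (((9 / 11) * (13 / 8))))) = -2725359 / 10912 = -249.76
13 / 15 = 0.87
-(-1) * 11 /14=11 /14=0.79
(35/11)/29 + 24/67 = 10001/21373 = 0.47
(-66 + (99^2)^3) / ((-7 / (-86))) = 80967292842810 / 7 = 11566756120401.43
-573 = -573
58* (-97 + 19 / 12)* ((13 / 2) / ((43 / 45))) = -6474975 / 172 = -37645.20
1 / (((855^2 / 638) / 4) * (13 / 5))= 2552 / 1900665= 0.00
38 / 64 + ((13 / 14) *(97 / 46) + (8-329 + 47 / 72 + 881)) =26114671 / 46368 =563.20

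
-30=-30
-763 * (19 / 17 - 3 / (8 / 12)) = 87745 / 34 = 2580.74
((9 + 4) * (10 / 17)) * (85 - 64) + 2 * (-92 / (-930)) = 1271014 / 7905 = 160.79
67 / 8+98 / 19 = 2057 / 152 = 13.53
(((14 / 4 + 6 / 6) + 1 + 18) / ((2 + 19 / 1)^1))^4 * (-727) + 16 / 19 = -67353246517 / 59122224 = -1139.22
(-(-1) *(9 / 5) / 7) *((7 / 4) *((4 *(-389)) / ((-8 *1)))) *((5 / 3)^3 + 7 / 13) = 352823 / 780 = 452.34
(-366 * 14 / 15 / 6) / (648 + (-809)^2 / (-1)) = 854 / 9807495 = 0.00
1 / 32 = 0.03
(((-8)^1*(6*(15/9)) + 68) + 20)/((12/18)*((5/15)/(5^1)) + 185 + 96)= 360/12647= 0.03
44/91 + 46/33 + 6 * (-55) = -985352/3003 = -328.12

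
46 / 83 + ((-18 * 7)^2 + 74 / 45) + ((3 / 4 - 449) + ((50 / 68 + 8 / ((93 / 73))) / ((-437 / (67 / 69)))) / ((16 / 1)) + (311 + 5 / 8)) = 9965717953560563 / 633082739040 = 15741.57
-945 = -945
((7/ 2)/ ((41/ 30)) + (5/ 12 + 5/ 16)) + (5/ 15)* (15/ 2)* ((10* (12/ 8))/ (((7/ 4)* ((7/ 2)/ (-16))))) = -9129125/ 96432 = -94.67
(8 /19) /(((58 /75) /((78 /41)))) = 23400 /22591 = 1.04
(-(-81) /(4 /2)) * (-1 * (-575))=46575 /2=23287.50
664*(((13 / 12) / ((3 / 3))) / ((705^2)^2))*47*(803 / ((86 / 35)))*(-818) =-4961218262 / 135605815875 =-0.04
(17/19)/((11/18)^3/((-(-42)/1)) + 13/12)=4164048/5067053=0.82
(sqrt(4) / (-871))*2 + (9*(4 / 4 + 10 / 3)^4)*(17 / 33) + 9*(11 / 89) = 37663846984 / 23023143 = 1635.91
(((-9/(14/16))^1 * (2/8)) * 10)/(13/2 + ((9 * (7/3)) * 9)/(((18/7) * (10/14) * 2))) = -3600/8113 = -0.44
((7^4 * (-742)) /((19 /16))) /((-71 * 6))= 14252336 /4047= 3521.70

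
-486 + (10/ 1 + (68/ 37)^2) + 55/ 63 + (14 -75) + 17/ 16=-733702313/ 1379952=-531.69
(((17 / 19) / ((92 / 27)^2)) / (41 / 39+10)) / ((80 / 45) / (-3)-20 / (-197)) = -2570816313 / 181042149952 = -0.01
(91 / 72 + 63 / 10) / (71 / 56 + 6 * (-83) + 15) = -19061 / 1213965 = -0.02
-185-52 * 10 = -705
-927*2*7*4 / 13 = -51912 / 13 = -3993.23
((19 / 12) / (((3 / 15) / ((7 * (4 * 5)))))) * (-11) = -36575 / 3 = -12191.67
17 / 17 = 1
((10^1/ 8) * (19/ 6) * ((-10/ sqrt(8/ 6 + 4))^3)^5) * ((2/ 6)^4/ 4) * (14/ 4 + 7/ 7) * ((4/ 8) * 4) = -387899663.89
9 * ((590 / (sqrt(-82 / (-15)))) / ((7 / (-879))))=-2333745 * sqrt(1230) / 287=-285183.28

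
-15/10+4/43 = -1.41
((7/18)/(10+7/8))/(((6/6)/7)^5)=470596/783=601.02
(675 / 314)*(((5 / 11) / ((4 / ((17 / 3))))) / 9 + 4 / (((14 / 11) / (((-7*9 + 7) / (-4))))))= 1308925 / 13816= 94.74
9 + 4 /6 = 29 /3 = 9.67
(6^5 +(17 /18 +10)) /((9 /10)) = 8652.16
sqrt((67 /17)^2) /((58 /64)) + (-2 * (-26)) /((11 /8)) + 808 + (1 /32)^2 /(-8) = 37768850129 /44425216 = 850.17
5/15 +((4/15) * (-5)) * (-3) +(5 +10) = 58/3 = 19.33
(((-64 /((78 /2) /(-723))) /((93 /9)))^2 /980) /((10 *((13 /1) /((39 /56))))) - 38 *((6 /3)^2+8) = -634951307832 /1392657175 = -455.93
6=6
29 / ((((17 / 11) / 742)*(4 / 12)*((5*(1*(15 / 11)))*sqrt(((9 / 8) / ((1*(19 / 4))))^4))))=3759711032 / 34425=109214.55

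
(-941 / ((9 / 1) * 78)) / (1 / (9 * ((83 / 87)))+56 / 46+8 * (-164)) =1796369 / 1756447290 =0.00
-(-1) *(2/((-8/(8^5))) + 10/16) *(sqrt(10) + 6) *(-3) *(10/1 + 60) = 15760846.96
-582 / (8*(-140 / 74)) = 10767 / 280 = 38.45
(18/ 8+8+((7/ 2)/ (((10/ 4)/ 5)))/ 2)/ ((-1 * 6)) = -55/ 24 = -2.29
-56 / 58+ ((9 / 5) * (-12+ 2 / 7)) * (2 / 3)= -15248 / 1015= -15.02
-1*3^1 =-3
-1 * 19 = -19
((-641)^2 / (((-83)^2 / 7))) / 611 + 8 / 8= 1.68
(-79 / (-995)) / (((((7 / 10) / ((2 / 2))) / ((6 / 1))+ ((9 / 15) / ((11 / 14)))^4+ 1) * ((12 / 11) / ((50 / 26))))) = 39759465625 / 413813226749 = 0.10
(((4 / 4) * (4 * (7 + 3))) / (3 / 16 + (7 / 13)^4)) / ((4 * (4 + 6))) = 456976 / 124099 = 3.68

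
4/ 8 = 1/ 2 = 0.50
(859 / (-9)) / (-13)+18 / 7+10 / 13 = 673 / 63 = 10.68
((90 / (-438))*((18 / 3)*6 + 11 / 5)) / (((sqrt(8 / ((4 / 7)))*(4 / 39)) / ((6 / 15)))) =-22347*sqrt(14) / 10220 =-8.18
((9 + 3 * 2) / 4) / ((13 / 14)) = 105 / 26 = 4.04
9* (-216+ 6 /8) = -7749 /4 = -1937.25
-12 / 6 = -2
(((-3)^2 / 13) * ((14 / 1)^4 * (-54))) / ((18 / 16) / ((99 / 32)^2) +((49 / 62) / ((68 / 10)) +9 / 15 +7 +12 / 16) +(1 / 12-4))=-214297400338560 / 696399743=-307721.83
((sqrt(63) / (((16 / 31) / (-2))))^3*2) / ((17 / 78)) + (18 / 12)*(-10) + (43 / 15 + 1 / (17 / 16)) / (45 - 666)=-219589461*sqrt(7) / 2176 - 2376296 / 158355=-267009.08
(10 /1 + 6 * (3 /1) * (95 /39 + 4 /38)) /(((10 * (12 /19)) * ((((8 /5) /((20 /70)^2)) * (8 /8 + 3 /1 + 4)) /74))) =63677 /15288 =4.17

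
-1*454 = -454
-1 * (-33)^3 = 35937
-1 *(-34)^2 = -1156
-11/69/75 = -11/5175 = -0.00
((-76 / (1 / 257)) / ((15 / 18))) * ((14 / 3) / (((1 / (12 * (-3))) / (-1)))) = -19688256 / 5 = -3937651.20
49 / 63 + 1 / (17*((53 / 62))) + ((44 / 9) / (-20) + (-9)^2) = 1102853 / 13515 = 81.60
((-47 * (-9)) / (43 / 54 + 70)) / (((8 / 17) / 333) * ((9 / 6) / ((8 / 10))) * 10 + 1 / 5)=215514270 / 8169751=26.38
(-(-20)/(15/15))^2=400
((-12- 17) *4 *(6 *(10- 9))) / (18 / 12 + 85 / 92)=-64032 / 223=-287.14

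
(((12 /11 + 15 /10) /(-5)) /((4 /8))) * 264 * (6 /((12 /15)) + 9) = -22572 /5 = -4514.40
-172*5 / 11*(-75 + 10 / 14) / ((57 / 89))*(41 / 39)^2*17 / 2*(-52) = -174982686400 / 39501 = -4429829.28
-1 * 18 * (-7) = 126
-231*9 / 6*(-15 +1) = 4851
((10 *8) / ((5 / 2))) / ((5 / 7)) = 224 / 5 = 44.80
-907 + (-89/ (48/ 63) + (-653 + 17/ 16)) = -6703/ 4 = -1675.75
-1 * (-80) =80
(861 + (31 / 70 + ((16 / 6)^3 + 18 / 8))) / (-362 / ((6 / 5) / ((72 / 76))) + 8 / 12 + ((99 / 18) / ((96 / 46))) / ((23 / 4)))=-126784682 / 40889205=-3.10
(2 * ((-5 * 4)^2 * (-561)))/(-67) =448800/67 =6698.51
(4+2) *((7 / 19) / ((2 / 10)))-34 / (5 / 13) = -7348 / 95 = -77.35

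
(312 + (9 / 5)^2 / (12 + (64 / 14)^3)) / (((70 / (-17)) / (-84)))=14673872133 / 2305250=6365.41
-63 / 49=-9 / 7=-1.29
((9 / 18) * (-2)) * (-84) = 84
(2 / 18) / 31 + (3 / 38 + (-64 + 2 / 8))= -63.67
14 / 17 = 0.82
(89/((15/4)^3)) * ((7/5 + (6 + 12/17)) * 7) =95.76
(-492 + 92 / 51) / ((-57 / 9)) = 25000 / 323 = 77.40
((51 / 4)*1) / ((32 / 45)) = 2295 / 128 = 17.93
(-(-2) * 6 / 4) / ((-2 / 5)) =-15 / 2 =-7.50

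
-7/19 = -0.37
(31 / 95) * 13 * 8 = 3224 / 95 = 33.94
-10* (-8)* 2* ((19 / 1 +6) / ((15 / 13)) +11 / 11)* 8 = 87040 / 3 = 29013.33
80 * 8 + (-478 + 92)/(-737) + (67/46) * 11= 22258205/33902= 656.55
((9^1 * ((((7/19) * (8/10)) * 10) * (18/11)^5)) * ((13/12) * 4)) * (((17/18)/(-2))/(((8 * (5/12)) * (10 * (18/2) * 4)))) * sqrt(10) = -40599468 * sqrt(10)/76499225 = -1.68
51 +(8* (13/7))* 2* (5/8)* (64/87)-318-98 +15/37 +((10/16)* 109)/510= -2150040341/6128976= -350.80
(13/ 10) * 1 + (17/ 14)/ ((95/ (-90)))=199/ 1330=0.15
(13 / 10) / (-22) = -13 / 220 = -0.06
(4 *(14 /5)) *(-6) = -336 /5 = -67.20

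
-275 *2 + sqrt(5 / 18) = -550 + sqrt(10) / 6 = -549.47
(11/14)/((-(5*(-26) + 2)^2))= -11/229376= -0.00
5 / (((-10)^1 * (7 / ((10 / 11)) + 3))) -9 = -968 / 107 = -9.05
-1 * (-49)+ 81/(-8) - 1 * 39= -1/8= -0.12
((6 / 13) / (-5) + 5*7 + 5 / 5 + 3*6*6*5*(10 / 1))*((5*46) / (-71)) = -16253364 / 923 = -17609.28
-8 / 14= -4 / 7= -0.57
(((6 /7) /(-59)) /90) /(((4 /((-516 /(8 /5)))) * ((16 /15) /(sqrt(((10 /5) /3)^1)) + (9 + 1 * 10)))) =61275 /89032888- 215 * sqrt(6) /11129111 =0.00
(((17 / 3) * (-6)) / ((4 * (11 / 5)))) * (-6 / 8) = 255 / 88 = 2.90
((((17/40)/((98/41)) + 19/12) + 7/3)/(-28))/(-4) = 48151/1317120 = 0.04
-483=-483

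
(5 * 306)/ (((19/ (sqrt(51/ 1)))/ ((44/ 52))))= 16830 * sqrt(51)/ 247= 486.60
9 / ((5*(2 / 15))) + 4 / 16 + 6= 79 / 4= 19.75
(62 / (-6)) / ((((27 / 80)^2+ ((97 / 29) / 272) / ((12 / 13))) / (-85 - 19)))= 10172364800 / 1204291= 8446.77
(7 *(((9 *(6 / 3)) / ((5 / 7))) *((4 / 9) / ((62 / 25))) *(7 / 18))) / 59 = 3430 / 16461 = 0.21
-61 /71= -0.86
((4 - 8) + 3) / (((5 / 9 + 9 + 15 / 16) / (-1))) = 144 / 1511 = 0.10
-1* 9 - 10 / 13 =-9.77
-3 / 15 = -1 / 5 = -0.20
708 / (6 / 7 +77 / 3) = 14868 / 557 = 26.69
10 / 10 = 1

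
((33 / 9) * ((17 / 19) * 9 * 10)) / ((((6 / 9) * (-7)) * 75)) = -561 / 665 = -0.84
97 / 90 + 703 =63367 / 90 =704.08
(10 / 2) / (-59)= -5 / 59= -0.08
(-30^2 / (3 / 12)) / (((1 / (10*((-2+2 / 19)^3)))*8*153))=200.06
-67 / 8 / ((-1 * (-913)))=-67 / 7304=-0.01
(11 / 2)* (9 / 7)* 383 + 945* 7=130527 / 14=9323.36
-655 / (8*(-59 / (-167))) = -109385 / 472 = -231.75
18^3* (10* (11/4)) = 160380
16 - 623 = -607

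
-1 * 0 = 0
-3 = -3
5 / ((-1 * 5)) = -1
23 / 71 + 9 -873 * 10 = -619168 / 71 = -8720.68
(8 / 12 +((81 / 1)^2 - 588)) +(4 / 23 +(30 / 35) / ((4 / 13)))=5773421 / 966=5976.63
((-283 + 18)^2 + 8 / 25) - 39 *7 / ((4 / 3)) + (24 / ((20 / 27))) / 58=203061273 / 2900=70021.13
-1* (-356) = 356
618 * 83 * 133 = 6822102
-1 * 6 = -6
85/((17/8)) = 40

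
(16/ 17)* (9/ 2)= 4.24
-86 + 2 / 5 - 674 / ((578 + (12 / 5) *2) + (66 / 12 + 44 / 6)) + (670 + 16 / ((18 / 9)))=52826878 / 89345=591.27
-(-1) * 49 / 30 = 49 / 30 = 1.63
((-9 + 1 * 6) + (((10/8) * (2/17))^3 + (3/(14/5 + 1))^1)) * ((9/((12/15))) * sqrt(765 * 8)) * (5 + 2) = -1557731385 * sqrt(170)/1493552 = -13598.68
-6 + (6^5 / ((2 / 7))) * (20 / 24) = 22674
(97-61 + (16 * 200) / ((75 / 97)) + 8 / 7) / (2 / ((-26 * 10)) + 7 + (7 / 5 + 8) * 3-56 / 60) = 121.89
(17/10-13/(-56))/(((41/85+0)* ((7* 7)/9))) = 82773/112504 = 0.74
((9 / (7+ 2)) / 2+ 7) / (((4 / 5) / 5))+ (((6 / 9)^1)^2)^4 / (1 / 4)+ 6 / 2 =2626031 / 52488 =50.03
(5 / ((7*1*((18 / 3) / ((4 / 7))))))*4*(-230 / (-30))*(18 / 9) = 1840 / 441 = 4.17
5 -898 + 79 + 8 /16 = -1627 /2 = -813.50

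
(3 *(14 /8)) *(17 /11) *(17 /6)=22.99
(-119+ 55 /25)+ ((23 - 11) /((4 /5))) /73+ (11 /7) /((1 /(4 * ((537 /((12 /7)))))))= 676128 /365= 1852.41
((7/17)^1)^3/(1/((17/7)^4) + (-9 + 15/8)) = -46648/4741489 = -0.01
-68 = -68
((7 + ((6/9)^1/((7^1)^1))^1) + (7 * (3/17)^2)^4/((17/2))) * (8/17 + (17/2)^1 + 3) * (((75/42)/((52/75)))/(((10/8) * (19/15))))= 13484613516605446875/97598296708536988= 138.16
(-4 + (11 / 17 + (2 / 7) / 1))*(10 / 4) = -1825 / 238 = -7.67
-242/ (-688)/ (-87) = -121/ 29928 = -0.00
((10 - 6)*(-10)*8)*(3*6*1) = -5760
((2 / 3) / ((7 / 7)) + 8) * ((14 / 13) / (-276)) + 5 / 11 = 958 / 2277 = 0.42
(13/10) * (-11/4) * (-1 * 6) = 429/20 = 21.45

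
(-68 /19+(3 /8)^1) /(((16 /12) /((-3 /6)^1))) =1461 /1216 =1.20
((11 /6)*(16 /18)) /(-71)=-0.02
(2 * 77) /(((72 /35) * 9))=2695 /324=8.32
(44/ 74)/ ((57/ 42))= 308/ 703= 0.44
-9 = -9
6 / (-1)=-6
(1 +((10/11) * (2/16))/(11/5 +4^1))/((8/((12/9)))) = 463/2728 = 0.17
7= 7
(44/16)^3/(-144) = -1331/9216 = -0.14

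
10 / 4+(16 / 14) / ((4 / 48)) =227 / 14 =16.21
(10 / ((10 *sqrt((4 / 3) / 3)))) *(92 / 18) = 23 / 3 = 7.67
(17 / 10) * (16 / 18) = 68 / 45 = 1.51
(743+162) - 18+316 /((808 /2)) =89666 /101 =887.78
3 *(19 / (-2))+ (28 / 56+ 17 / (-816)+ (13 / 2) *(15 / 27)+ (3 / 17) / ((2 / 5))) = -58675 / 2448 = -23.97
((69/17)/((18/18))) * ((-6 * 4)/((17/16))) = -91.68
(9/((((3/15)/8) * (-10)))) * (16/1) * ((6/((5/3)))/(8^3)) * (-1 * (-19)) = -1539/20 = -76.95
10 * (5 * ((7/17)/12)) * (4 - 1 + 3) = 175/17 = 10.29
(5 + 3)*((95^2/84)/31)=18050/651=27.73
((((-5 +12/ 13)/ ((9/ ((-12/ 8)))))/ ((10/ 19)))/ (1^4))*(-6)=-1007/ 130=-7.75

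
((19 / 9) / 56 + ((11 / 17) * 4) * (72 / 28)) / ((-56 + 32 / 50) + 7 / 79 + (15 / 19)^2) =-40886977325 / 333832807728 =-0.12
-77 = -77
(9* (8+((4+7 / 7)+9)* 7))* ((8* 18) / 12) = 11448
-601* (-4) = 2404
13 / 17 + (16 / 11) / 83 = 12141 / 15521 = 0.78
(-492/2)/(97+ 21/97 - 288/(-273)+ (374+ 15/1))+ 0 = -723814/1433715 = -0.50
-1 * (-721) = 721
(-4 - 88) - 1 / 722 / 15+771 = 7353569 / 10830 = 679.00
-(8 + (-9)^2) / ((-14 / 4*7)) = 178 / 49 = 3.63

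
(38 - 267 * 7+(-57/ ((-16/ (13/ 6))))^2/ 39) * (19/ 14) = -15254663/ 6144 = -2482.86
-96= -96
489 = 489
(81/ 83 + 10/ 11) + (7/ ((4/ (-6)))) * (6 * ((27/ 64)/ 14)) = -0.01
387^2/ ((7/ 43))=6440067/ 7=920009.57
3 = 3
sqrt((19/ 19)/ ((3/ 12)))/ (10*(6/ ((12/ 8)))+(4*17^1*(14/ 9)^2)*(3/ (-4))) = -27/ 1126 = -0.02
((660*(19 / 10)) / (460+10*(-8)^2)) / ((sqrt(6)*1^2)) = 19*sqrt(6) / 100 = 0.47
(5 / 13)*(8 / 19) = 40 / 247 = 0.16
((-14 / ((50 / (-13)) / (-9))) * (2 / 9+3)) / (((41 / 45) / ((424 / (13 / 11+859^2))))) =-1538537 / 23110060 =-0.07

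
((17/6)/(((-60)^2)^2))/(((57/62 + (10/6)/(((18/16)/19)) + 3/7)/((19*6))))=70091/82952400000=0.00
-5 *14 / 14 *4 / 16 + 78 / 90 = -23 / 60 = -0.38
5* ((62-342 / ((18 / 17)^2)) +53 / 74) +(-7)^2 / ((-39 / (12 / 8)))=-10507187 / 8658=-1213.58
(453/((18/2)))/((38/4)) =302/57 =5.30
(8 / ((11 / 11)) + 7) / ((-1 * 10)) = -3 / 2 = -1.50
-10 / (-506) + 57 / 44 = 121 / 92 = 1.32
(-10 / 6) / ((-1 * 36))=5 / 108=0.05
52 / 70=0.74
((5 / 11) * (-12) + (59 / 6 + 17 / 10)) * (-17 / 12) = -17051 / 1980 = -8.61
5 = 5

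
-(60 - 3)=-57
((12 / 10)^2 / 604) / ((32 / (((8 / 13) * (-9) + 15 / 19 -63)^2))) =630060201 / 1842471800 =0.34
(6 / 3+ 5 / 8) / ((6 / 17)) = 119 / 16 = 7.44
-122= -122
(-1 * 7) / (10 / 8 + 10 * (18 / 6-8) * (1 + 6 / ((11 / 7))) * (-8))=-308 / 84855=-0.00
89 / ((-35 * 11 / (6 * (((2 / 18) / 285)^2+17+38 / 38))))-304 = -277757335078 / 844333875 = -328.97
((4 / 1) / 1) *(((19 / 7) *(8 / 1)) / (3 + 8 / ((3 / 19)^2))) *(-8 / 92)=-10944 / 469315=-0.02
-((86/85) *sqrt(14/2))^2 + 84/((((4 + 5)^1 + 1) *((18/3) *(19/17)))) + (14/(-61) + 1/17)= -50943768/8373775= -6.08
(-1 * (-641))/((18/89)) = 57049/18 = 3169.39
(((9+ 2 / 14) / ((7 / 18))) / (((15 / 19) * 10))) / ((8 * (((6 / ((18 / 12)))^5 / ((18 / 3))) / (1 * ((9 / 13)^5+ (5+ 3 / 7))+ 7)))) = 2797203807 / 101882799200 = 0.03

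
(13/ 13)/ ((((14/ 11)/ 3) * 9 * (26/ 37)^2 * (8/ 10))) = 75295/ 113568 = 0.66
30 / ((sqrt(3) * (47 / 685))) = 6850 * sqrt(3) / 47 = 252.44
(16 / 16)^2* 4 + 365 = 369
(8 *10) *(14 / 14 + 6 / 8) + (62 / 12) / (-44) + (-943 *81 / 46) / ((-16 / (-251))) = -27360127 / 1056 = -25909.21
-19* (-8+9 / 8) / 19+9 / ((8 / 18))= 217 / 8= 27.12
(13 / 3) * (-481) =-6253 / 3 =-2084.33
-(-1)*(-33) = -33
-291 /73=-3.99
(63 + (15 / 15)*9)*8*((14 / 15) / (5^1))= 2688 / 25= 107.52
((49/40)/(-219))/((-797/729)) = 0.01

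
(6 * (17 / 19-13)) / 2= -690 / 19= -36.32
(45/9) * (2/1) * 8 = 80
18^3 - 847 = 4985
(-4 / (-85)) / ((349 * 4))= 1 / 29665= 0.00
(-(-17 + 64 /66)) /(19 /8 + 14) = 4232 /4323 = 0.98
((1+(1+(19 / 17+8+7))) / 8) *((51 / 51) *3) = 231 / 34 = 6.79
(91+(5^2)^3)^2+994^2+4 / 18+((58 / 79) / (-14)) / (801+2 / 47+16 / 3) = 140327295020161009 / 565879923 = 247980692.22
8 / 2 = 4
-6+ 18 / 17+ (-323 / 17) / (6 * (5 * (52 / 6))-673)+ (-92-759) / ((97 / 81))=-715.52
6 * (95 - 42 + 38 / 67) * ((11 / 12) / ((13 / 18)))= 355311 / 871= 407.93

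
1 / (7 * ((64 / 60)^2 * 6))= 75 / 3584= 0.02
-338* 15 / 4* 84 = -106470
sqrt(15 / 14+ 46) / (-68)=-sqrt(9226) / 952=-0.10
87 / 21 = 29 / 7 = 4.14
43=43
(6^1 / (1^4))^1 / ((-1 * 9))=-2 / 3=-0.67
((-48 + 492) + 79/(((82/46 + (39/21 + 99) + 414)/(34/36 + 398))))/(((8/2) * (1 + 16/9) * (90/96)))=1512203414/31192125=48.48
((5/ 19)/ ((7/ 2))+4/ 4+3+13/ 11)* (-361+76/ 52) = -1891986/ 1001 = -1890.10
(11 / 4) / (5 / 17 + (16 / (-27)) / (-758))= 1913571 / 205204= 9.33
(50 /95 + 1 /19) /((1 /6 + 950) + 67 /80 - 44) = 2640 /4135939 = 0.00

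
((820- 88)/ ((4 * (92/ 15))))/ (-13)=-2745/ 1196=-2.30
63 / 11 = 5.73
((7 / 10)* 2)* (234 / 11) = 1638 / 55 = 29.78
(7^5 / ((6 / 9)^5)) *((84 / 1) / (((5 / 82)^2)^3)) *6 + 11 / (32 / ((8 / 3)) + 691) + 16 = 13747238621406995290659 / 10984375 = 1251526702375601.28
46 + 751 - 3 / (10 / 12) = 3967 / 5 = 793.40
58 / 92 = 29 / 46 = 0.63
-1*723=-723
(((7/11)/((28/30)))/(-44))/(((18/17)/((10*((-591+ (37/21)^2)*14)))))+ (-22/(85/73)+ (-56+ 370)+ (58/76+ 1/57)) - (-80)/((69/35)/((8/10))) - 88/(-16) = 2613627038419/1698938010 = 1538.39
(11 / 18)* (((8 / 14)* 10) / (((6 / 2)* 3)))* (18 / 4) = 110 / 63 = 1.75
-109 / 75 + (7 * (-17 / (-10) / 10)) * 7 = 2063 / 300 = 6.88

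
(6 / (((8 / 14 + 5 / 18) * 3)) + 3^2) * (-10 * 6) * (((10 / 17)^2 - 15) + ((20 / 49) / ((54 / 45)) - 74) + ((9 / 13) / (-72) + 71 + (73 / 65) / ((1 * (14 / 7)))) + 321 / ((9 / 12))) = -11037942358515 / 39395902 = -280179.96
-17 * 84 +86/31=-44182/31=-1425.23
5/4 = 1.25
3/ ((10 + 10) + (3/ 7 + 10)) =7/ 71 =0.10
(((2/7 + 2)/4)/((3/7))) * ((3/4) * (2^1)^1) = 2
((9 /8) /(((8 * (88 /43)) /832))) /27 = 559 /264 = 2.12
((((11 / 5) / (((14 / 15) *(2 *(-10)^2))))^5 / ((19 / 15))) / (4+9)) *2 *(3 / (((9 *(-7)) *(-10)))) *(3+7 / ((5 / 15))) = 117406179 / 37195907840000000000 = 0.00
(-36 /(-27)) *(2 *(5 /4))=10 /3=3.33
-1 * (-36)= 36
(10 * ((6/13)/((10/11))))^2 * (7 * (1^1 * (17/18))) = 28798/169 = 170.40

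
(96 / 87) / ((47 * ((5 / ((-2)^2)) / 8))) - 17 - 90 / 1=-728181 / 6815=-106.85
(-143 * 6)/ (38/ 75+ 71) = -64350/ 5363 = -12.00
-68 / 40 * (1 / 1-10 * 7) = 1173 / 10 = 117.30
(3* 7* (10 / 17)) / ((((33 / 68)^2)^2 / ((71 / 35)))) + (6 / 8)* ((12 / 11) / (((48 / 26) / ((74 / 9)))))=720151403 / 1581228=455.44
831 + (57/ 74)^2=4553805/ 5476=831.59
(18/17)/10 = 9/85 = 0.11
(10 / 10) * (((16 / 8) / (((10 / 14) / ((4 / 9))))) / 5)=56 / 225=0.25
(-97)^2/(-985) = -9409/985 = -9.55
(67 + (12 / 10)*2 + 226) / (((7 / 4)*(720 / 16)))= 844 / 225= 3.75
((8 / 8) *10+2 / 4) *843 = 8851.50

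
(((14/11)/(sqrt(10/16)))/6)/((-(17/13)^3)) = -0.12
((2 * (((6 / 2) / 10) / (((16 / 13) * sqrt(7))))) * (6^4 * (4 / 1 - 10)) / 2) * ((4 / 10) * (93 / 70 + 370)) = -246335661 * sqrt(7) / 6125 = -106407.00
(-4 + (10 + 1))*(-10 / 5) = -14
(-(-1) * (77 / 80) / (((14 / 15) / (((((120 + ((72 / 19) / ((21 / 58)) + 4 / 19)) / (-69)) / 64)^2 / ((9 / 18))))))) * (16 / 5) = 41533855 / 7186545408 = 0.01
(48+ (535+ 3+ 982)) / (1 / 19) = 29792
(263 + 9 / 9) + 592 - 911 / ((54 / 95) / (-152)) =6600532 / 27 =244464.15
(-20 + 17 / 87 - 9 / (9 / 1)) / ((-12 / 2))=905 / 261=3.47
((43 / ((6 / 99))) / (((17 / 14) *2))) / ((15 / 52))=86086 / 85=1012.78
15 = 15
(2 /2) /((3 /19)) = 19 /3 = 6.33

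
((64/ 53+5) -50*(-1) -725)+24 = -34174/ 53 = -644.79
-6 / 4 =-3 / 2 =-1.50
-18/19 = -0.95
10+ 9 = 19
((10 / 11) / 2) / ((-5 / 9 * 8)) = -9 / 88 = -0.10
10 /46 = 5 /23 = 0.22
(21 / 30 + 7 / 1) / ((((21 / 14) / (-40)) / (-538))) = 331408 / 3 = 110469.33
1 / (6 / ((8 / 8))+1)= 1 / 7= 0.14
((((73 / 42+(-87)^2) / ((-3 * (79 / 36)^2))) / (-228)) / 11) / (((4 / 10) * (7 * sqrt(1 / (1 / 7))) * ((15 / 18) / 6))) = 34340868 * sqrt(7) / 447398567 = 0.20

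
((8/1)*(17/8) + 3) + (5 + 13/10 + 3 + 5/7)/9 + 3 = 15191/630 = 24.11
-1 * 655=-655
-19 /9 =-2.11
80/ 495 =16/ 99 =0.16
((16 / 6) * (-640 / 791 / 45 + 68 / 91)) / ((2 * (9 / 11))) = 2969648 / 2498769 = 1.19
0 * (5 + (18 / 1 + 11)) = 0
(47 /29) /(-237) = -47 /6873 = -0.01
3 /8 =0.38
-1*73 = -73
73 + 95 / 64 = 4767 / 64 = 74.48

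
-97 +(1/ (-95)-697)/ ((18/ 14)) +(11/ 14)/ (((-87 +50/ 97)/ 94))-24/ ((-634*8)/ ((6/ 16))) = -54324155565329/ 84885270960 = -639.97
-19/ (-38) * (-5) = -2.50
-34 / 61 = -0.56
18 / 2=9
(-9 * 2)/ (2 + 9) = -18/ 11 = -1.64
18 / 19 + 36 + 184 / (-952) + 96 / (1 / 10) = 2253661 / 2261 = 996.75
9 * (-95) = -855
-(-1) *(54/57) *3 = 54/19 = 2.84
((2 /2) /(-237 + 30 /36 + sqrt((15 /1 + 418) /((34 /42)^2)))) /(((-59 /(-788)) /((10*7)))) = -135532422480 /33830931167 - 708916320*sqrt(433) /33830931167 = -4.44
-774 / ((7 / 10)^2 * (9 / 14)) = -17200 / 7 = -2457.14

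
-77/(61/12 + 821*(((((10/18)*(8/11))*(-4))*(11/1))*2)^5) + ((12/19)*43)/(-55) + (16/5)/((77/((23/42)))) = -797310692939807490392/1692726000955272153255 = -0.47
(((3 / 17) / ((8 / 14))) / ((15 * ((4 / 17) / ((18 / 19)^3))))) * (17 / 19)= 0.07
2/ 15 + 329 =4937/ 15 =329.13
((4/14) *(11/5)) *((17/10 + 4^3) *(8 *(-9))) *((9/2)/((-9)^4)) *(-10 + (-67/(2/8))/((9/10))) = 1779448/2835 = 627.67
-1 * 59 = -59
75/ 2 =37.50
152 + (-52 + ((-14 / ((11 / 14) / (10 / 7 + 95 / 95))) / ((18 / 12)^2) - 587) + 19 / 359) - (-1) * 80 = -426.18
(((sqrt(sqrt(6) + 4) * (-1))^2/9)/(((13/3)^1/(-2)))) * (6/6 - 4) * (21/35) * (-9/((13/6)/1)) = -1296/845 - 324 * sqrt(6)/845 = -2.47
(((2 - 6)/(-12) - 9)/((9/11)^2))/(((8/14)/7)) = -158.59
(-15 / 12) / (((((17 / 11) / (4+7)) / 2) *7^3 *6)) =-605 / 69972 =-0.01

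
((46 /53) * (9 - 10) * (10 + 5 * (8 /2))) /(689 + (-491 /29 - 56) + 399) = -40020 /1560161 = -0.03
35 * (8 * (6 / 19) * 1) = 1680 / 19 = 88.42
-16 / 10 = -8 / 5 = -1.60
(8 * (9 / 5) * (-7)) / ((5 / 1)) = -504 / 25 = -20.16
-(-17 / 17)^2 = -1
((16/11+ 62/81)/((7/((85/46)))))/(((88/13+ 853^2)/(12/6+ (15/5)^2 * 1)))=9503/1072651167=0.00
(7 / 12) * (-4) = -7 / 3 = -2.33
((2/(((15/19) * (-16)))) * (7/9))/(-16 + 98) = -133/88560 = -0.00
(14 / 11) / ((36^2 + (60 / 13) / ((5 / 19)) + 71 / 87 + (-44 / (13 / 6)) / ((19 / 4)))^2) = 0.00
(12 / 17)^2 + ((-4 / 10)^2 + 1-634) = -4568669 / 7225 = -632.34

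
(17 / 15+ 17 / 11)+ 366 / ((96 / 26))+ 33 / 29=3940609 / 38280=102.94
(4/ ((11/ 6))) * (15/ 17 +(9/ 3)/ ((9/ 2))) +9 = 2315/ 187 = 12.38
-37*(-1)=37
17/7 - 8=-39/7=-5.57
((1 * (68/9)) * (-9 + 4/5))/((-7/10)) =5576/63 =88.51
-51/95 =-0.54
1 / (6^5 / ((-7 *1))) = -7 / 7776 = -0.00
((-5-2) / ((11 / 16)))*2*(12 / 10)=-1344 / 55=-24.44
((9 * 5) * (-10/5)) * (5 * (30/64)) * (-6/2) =632.81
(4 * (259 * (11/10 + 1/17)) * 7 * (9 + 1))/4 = 357161/17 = 21009.47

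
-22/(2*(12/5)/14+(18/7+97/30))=-4620/1291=-3.58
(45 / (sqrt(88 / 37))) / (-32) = -45 * sqrt(814) / 1408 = -0.91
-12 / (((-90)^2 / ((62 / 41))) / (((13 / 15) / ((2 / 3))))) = -403 / 138375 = -0.00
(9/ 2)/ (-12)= -3/ 8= -0.38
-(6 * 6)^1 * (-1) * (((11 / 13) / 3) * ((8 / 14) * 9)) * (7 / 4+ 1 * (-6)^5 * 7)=-36950364 / 13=-2842335.69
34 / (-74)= -17 / 37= -0.46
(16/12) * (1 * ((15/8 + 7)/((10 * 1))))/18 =71/1080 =0.07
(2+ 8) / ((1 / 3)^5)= 2430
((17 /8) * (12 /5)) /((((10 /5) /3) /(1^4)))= 153 /20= 7.65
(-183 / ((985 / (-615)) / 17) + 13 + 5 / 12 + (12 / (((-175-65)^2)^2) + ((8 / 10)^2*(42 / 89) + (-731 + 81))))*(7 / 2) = 44320124833812331 / 9695047680000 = 4571.42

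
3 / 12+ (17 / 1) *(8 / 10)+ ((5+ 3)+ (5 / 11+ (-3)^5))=-48553 / 220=-220.70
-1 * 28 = -28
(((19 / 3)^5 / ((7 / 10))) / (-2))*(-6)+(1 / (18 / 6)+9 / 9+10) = 24767416 / 567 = 43681.51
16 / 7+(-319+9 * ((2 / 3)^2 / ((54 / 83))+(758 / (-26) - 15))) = -1739435 / 2457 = -707.95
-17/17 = -1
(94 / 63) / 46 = 47 / 1449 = 0.03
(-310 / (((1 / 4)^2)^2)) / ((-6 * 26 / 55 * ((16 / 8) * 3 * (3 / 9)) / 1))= 545600 / 39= 13989.74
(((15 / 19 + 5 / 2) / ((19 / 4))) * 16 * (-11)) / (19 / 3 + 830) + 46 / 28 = 18984227 / 12680486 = 1.50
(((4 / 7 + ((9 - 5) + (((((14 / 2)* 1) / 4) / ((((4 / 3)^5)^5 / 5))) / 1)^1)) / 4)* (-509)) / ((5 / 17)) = -1248824961563070878771 / 630503947831869440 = -1980.68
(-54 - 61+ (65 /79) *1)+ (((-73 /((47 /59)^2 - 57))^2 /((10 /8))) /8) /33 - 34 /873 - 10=-36276700101733274099 /292056880401031680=-124.21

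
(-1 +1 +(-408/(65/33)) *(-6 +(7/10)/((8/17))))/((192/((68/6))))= 1147619/20800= 55.17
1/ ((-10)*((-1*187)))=1/ 1870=0.00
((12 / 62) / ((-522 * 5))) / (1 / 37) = -37 / 13485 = -0.00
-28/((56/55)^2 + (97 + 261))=-42350/543043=-0.08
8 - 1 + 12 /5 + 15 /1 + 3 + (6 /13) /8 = 7139 /260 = 27.46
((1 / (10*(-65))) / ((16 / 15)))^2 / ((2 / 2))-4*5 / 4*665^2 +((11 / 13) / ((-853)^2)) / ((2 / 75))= -6960461364876971519 / 3147927577600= -2211125.00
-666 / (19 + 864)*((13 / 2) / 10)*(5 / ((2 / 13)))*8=-112554 / 883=-127.47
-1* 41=-41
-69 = -69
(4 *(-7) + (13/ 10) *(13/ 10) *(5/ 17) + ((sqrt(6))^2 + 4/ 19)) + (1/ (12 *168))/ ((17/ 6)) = -11554021/ 542640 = -21.29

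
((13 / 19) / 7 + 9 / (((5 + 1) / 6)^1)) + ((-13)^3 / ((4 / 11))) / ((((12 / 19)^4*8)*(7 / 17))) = -145210734163 / 12607488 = -11517.82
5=5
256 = 256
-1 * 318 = -318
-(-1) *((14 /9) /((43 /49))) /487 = 686 /188469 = 0.00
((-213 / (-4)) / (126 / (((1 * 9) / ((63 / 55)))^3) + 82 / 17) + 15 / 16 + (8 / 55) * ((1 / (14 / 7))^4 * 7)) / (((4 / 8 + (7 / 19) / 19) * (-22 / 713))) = -9343635598701937 / 13047541320000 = -716.12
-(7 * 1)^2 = -49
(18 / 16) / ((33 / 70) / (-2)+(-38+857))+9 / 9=76523 / 76418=1.00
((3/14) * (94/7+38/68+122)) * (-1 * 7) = -97095/476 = -203.98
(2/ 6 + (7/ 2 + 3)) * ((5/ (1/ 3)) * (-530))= -54325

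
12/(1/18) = 216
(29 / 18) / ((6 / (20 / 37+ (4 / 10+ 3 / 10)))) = 493 / 1480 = 0.33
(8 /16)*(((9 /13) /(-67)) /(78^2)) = -1 /1177592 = -0.00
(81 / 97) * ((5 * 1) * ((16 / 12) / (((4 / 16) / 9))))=19440 / 97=200.41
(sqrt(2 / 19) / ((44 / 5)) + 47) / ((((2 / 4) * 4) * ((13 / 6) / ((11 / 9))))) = 5 * sqrt(38) / 2964 + 517 / 39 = 13.27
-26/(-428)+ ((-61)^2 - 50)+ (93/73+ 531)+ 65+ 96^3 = 13888025717/15622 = 889004.33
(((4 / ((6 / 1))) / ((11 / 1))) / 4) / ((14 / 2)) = 1 / 462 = 0.00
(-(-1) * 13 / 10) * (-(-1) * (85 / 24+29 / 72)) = 923 / 180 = 5.13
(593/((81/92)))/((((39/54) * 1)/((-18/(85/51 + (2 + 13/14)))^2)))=6929048448/484237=14309.21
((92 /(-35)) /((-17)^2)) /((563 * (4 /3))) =-69 /5694745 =-0.00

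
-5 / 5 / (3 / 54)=-18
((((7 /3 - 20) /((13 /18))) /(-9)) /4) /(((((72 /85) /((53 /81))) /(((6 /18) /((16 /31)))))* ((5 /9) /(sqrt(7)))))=1480343* sqrt(7) /2426112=1.61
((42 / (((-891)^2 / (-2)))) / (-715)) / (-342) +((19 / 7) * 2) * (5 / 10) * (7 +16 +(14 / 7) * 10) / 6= 8811241555349 / 452964682170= 19.45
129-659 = -530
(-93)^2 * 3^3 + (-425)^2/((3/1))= 881194/3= 293731.33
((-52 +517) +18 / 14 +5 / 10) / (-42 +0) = -6535 / 588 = -11.11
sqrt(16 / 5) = 4*sqrt(5) / 5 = 1.79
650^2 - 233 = 422267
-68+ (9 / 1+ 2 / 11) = -647 / 11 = -58.82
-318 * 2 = -636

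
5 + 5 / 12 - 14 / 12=17 / 4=4.25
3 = 3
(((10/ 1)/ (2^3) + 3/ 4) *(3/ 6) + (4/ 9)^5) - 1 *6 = -294221/ 59049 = -4.98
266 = 266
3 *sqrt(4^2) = 12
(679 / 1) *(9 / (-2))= -6111 / 2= -3055.50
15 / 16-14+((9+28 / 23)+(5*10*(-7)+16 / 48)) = -352.51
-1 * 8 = -8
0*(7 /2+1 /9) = 0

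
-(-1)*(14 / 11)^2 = 196 / 121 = 1.62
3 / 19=0.16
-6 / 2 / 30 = -1 / 10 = -0.10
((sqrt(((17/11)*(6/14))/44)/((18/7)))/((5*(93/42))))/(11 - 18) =-sqrt(357)/30690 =-0.00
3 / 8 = 0.38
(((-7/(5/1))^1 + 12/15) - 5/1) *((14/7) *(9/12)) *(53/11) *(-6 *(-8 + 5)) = -40068/55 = -728.51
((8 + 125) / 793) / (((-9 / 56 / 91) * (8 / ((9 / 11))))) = -6517 / 671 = -9.71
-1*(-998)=998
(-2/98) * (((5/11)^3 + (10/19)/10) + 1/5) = -43819/6195805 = -0.01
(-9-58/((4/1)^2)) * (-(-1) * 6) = -75.75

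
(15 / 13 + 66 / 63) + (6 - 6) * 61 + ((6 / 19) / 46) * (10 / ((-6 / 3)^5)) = 4198097 / 1908816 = 2.20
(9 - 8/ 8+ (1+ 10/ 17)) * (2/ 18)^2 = 163/ 1377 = 0.12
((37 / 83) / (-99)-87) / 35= -714916 / 287595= -2.49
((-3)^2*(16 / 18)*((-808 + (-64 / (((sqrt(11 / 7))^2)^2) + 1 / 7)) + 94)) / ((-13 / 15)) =75190680 / 11011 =6828.69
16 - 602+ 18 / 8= -2335 / 4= -583.75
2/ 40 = 1/ 20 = 0.05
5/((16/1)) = 0.31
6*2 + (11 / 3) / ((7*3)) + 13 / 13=830 / 63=13.17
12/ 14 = 6/ 7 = 0.86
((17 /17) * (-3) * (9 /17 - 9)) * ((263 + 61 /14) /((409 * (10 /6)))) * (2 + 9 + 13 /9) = 4311936 /34765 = 124.03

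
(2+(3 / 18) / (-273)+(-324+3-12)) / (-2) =542179 / 3276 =165.50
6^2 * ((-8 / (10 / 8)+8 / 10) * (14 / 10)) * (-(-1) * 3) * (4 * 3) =-254016 / 25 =-10160.64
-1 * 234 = -234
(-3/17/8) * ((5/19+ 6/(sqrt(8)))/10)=-9 * sqrt(2)/2720 -3/5168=-0.01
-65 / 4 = -16.25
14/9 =1.56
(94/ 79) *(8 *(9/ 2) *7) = 23688/ 79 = 299.85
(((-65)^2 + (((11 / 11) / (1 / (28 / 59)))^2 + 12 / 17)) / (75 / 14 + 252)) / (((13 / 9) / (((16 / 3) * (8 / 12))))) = 112034910400 / 2771791503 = 40.42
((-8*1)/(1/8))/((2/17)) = -544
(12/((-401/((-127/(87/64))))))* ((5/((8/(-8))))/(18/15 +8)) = -406400/267467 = -1.52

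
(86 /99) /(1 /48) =1376 /33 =41.70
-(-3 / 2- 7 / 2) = 5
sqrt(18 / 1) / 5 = 3 * sqrt(2) / 5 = 0.85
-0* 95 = 0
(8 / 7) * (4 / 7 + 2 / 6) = 152 / 147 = 1.03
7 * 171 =1197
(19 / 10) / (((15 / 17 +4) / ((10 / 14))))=323 / 1162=0.28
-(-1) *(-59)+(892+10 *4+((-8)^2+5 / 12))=11249 / 12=937.42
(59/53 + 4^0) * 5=560/53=10.57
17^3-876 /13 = 62993 /13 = 4845.62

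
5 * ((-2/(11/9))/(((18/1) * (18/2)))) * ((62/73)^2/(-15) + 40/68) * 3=-734002/8968707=-0.08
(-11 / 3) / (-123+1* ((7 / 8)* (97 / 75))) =2200 / 73121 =0.03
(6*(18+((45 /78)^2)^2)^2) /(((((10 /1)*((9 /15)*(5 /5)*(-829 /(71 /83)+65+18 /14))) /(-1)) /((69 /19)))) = 2348911743068427957 /1780333212200907520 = 1.32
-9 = -9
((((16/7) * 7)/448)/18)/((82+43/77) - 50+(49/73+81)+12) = 0.00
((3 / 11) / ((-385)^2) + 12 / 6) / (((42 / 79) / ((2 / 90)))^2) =20351607673 / 5824219747500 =0.00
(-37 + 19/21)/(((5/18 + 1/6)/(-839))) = 953943/14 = 68138.79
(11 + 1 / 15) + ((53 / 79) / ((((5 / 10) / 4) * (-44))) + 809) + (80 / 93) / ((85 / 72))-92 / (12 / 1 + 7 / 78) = 228997118453 / 281647245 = 813.06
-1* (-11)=11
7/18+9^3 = 13129/18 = 729.39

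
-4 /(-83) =4 /83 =0.05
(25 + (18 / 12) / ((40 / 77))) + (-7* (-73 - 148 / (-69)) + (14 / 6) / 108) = 78081253 / 149040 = 523.89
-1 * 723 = -723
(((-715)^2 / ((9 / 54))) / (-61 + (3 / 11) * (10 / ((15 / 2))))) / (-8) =16870425 / 2668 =6323.25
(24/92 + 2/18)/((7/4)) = 44/207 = 0.21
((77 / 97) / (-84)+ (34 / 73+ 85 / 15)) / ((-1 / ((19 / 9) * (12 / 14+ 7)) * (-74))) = 60410405 / 44015496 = 1.37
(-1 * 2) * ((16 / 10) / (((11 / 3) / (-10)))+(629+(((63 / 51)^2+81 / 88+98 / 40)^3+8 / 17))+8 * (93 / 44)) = -1561441759827861883 / 1028067338848000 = -1518.81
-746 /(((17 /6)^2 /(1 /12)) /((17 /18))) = -373 /51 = -7.31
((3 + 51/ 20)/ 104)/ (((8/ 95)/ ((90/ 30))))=6327/ 3328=1.90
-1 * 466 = -466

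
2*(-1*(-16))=32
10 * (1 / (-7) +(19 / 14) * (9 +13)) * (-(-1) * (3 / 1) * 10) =8914.29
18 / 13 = 1.38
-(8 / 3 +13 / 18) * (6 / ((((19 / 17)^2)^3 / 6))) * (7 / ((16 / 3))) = -30920225889 / 376367048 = -82.15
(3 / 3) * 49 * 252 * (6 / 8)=9261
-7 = -7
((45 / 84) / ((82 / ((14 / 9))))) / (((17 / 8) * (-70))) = -1 / 14637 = -0.00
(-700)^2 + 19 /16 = 490001.19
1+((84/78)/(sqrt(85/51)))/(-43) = 1 - 14*sqrt(15)/2795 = 0.98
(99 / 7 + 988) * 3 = 21045 / 7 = 3006.43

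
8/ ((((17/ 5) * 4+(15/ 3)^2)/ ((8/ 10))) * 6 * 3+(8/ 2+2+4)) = 16/ 1757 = 0.01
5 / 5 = 1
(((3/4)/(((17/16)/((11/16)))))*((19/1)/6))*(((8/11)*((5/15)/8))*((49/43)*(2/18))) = 931/157896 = 0.01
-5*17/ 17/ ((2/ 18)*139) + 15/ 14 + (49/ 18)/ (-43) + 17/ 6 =2649197/ 753102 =3.52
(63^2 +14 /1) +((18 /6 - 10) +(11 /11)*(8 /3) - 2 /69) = 274526 /69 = 3978.64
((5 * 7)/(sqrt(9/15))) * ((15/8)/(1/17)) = 1440.27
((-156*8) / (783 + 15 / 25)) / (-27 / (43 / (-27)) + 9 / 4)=-178880 / 2156859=-0.08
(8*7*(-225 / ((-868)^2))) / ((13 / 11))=-2475 / 174902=-0.01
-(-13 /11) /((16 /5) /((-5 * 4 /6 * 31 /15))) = -2015 /792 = -2.54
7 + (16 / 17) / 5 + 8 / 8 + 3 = 951 / 85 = 11.19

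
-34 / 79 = -0.43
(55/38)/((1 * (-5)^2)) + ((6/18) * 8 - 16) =-7567/570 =-13.28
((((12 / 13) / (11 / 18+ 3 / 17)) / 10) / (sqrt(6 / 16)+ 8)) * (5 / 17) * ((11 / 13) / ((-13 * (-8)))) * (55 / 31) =522720 / 8354617583 - 16335 * sqrt(6) / 8354617583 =0.00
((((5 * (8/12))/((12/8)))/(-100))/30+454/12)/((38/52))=663962/12825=51.77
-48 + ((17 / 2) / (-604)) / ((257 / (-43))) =-14901157 / 310456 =-48.00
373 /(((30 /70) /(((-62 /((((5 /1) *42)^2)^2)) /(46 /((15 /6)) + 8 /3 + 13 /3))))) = -11563 /10585323000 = -0.00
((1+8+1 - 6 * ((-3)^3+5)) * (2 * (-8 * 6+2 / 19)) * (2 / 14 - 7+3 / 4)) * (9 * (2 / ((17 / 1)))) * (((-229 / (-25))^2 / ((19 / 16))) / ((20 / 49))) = 3073786842672 / 201875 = 15226188.69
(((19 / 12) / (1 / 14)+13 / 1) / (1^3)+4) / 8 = 235 / 48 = 4.90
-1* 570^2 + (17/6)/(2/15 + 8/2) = -40287515/124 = -324899.31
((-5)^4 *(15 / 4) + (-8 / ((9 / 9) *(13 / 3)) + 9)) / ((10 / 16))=244494 / 65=3761.45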